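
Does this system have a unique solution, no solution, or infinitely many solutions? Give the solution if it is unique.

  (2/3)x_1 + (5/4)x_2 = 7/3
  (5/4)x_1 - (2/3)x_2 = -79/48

x_1 = -1/4, x_2 = 2

Row-reduce the augmented matrix:
R1 ← R1 / (2/3).
R2 ← R2 − 5/4·R1.
R2 ← R2 / (-289/96).
R1 ← R1 − 15/8·R2.
Reading off the reduced rows gives x_1 = -1/4, x_2 = 2.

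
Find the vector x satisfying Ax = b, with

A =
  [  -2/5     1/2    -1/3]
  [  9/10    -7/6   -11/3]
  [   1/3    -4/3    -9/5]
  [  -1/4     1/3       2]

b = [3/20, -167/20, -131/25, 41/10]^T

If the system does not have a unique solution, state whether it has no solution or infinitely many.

x_1 = 0, x_2 = 3/2, x_3 = 9/5

Row-reduce the augmented matrix:
R1 ← R1 / (-2/5).
R2 ← R2 − 9/10·R1.
R3 ← R3 − 1/3·R1.
R4 ← R4 + 1/4·R1.
R2 ← R2 / (-1/24).
R1 ← R1 + 5/4·R2.
R3 ← R3 + 11/12·R2.
R4 ← R4 − 1/48·R2.
R3 ← R3 / (4279/45).
R1 ← R1 − 400/3·R3.
R2 ← R2 − 106·R3.
R4 reduces to 0 = 0, so the extra equation is consistent.
Reading off the reduced rows gives x_1 = 0, x_2 = 3/2, x_3 = 9/5.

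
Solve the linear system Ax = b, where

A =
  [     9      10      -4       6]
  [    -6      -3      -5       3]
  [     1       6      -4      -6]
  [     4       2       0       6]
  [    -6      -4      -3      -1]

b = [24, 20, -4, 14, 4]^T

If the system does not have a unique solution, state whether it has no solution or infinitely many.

x_1 = -2, x_2 = 2, x_3 = -1, x_4 = 3

Row-reduce the augmented matrix:
R1 ← R1 / (9).
R2 ← R2 + 6·R1.
R3 ← R3 − 1·R1.
R4 ← R4 − 4·R1.
R5 ← R5 + 6·R1.
R2 ← R2 / (11/3).
R1 ← R1 − 10/9·R2.
R3 ← R3 − 44/9·R2.
R4 ← R4 + 22/9·R2.
R5 ← R5 − 8/3·R2.
R3 ← R3 / (20/3).
R1 ← R1 − 62/33·R3.
R2 ← R2 + 23/11·R3.
R4 ← R4 + 10/3·R3.
R5 ← R5 + 1/11·R3.
Swap R4 and R5.
R4 ← R4 / (-127/55).
R1 ← R1 − 168/55·R4.
R2 ← R2 + 171/55·R4.
R3 ← R3 + 12/5·R4.
R5 reduces to 0 = 0, so the extra equation is consistent.
Reading off the reduced rows gives x_1 = -2, x_2 = 2, x_3 = -1, x_4 = 3.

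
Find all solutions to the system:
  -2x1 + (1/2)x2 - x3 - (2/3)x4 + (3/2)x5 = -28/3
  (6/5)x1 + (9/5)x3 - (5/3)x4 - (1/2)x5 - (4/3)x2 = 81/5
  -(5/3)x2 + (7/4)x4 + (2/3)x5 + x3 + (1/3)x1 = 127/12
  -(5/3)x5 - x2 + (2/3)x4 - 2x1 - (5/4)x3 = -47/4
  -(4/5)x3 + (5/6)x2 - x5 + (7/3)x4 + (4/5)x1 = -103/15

Row-reduce:
R1 ← R1 / (-2).
R2 ← R2 − 6/5·R1.
R3 ← R3 − 1/3·R1.
R4 ← R4 + 2·R1.
R5 ← R5 − 4/5·R1.
R2 ← R2 / (-31/30).
R1 ← R1 + 1/4·R2.
R3 ← R3 + 19/12·R2.
R4 ← R4 + 3/2·R2.
R5 ← R5 − 31/30·R2.
R3 ← R3 / (-187/186).
R1 ← R1 − 13/62·R3.
R2 ← R2 + 36/31·R3.
R4 ← R4 + 247/124·R3.
R4 ← R4 / (-7761/1496).
R1 ← R1 − 1373/748·R4.
R2 ← R2 + 664/187·R4.
R3 ← R3 + 5363/1122·R4.
Rank is 4 with 5 unknowns, leaving x5 free.

infinitely many solutions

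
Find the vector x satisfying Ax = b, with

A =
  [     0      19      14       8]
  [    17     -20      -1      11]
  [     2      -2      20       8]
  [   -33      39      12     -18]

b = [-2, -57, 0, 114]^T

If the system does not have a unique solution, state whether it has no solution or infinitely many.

infinitely many solutions

Row-reduce:
Swap R1 and R2.
R1 ← R1 / (17).
R3 ← R3 − 2·R1.
R4 ← R4 + 33·R1.
R2 ← R2 / (19).
R1 ← R1 + 20/17·R2.
R3 ← R3 − 6/17·R2.
R4 ← R4 − 3/17·R2.
R3 ← R3 / (6414/323).
R1 ← R1 − 261/323·R3.
R2 ← R2 − 14/19·R3.
R4 ← R4 − 3207/323·R3.
Rank is 3 with 4 unknowns, leaving x_4 free.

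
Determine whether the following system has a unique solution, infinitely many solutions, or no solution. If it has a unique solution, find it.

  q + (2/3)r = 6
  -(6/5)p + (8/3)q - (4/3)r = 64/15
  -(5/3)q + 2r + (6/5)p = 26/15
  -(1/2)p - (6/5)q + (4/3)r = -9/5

p = 2, q = 4, r = 3

Row-reduce the augmented matrix:
Swap R1 and R2.
R1 ← R1 / (-6/5).
R3 ← R3 − 6/5·R1.
R4 ← R4 + 1/2·R1.
R1 ← R1 + 20/9·R2.
R3 ← R3 − 1·R2.
R4 ← R4 + 104/45·R2.
Swap R3 and R4.
R3 ← R3 / (463/135).
R1 ← R1 − 70/27·R3.
R2 ← R2 − 2/3·R3.
R4 reduces to 0 = 0, so the extra equation is consistent.
Reading off the reduced rows gives p = 2, q = 4, r = 3.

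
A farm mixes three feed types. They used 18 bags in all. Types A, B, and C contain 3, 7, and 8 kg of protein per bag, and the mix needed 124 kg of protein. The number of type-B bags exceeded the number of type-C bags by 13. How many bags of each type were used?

Let a = type-A bags, b = type-B bags, c = type-C bags.
  a + c + b = 18
  3a + 7b + 8c = 124
  b - c = 13
Row-reduce the augmented matrix:
R2 ← R2 − 3·R1.
R2 ← R2 / (4).
R1 ← R1 − 1·R2.
R3 ← R3 − 1·R2.
R3 ← R3 / (-9/4).
R1 ← R1 + 1/4·R3.
R2 ← R2 − 5/4·R3.
Reading off the reduced rows gives a = 1, b = 15, c = 2.

type-A bags: 1, type-B bags: 15, type-C bags: 2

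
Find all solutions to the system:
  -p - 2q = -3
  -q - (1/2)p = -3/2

Row-reduce:
R1 ← R1 / (-1).
R2 ← R2 + 1/2·R1.
Rank is 1 with 2 unknowns, leaving q free.

infinitely many solutions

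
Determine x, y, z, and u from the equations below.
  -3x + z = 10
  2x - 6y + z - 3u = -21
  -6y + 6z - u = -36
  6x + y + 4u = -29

x = -5, y = 1, z = -5, u = 0

Row-reduce the augmented matrix:
R1 ← R1 / (-3).
R2 ← R2 − 2·R1.
R4 ← R4 − 6·R1.
R2 ← R2 / (-6).
R3 ← R3 + 6·R2.
R4 ← R4 − 1·R2.
R3 ← R3 / (13/3).
R1 ← R1 + 1/3·R3.
R2 ← R2 + 5/18·R3.
R4 ← R4 − 41/18·R3.
R4 ← R4 / (191/78).
R1 ← R1 − 2/13·R4.
R2 ← R2 − 49/78·R4.
R3 ← R3 − 6/13·R4.
Reading off the reduced rows gives x = -5, y = 1, z = -5, u = 0.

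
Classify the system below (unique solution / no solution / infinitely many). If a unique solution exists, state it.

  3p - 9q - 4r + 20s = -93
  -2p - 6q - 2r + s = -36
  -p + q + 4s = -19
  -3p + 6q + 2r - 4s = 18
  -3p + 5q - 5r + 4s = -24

Row-reduce the augmented matrix:
R1 ← R1 / (3).
R2 ← R2 + 2·R1.
R3 ← R3 + 1·R1.
R4 ← R4 + 3·R1.
R5 ← R5 + 3·R1.
R2 ← R2 / (-12).
R1 ← R1 + 3·R2.
R3 ← R3 + 2·R2.
R4 ← R4 + 3·R2.
R5 ← R5 + 4·R2.
R3 ← R3 / (-5/9).
R1 ← R1 + 1/6·R3.
R2 ← R2 − 7/18·R3.
R4 ← R4 + 5/6·R3.
R5 ← R5 + 67/9·R3.
Swap R4 and R5.
R4 ← R4 / (-917/10).
R1 ← R1 − 3/5·R4.
R2 ← R2 − 23/5·R4.
R3 ← R3 + 149/10·R4.
R5 reduces to 0 = 0, so the extra equation is consistent.
Reading off the reduced rows gives p = 6, q = 3, r = 1, s = -4.

p = 6, q = 3, r = 1, s = -4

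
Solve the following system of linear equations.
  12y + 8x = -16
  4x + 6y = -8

infinitely many solutions

Row-reduce:
R1 ← R1 / (8).
R2 ← R2 − 4·R1.
Rank is 1 with 2 unknowns, leaving y free.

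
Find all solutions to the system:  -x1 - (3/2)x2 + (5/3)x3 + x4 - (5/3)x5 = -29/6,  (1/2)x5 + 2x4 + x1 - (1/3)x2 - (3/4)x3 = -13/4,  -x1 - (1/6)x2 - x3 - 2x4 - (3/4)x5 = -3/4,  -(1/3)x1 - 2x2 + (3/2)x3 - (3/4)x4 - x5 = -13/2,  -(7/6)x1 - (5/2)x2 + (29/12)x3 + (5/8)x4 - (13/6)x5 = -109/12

no solution

Row-reduce:
R1 ← R1 / (-1).
R2 ← R2 − 1·R1.
R3 ← R3 + 1·R1.
R4 ← R4 + 1/3·R1.
R5 ← R5 + 7/6·R1.
R2 ← R2 / (-11/6).
R1 ← R1 − 3/2·R2.
R3 ← R3 − 4/3·R2.
R4 ← R4 + 3/2·R2.
R5 ← R5 + 3/4·R2.
R3 ← R3 / (-2).
R1 ← R1 + 11/12·R3.
R2 ← R2 + 1/2·R3.
R4 ← R4 − 7/36·R3.
R5 ← R5 − 7/72·R3.
R4 ← R4 / (-955/264).
R1 ← R1 − 161/88·R4.
R2 ← R2 + 63/44·R4.
R3 ← R3 − 9/22·R4.
R5 ← R5 + 955/528·R4.
Row 5 reduces to 0 = -1, a contradiction. The system is inconsistent.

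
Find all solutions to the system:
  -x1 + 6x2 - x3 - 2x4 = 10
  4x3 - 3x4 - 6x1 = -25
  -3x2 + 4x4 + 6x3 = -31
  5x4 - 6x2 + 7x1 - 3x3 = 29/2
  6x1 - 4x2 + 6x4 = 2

no solution

Row-reduce:
R1 ← R1 / (-1).
R2 ← R2 + 6·R1.
R4 ← R4 − 7·R1.
R5 ← R5 − 6·R1.
R2 ← R2 / (-36).
R1 ← R1 + 6·R2.
R3 ← R3 + 3·R2.
R4 ← R4 − 36·R2.
R5 ← R5 − 32·R2.
R3 ← R3 / (31/6).
R1 ← R1 + 2/3·R3.
R2 ← R2 + 5/18·R3.
R5 ← R5 − 26/9·R3.
Swap R4 and R5.
R4 ← R4 / (17/93).
R1 ← R1 − 57/62·R4.
R2 ← R2 + 7/93·R4.
R3 ← R3 − 39/62·R4.
Row 5 reduces to 0 = -1/2, a contradiction. The system is inconsistent.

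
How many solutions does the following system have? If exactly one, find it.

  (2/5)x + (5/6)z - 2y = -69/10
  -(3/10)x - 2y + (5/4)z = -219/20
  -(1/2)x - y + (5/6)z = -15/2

infinitely many solutions

Row-reduce:
R1 ← R1 / (2/5).
R2 ← R2 + 3/10·R1.
R3 ← R3 + 1/2·R1.
R2 ← R2 / (-7/2).
R1 ← R1 + 5·R2.
R3 ← R3 + 7/2·R2.
Rank is 2 with 3 unknowns, leaving z free.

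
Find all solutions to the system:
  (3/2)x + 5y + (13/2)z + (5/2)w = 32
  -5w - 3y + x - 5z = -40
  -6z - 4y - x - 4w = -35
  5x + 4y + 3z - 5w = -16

Row-reduce:
R1 ← R1 / (3/2).
R2 ← R2 − 1·R1.
R3 ← R3 + 1·R1.
R4 ← R4 − 5·R1.
R2 ← R2 / (-19/3).
R1 ← R1 − 10/3·R2.
R3 ← R3 + 2/3·R2.
R4 ← R4 + 38/3·R2.
R3 ← R3 / (-13/19).
R1 ← R1 + 11/19·R3.
R2 ← R2 − 28/19·R3.
Rank is 3 with 4 unknowns, leaving w free.

infinitely many solutions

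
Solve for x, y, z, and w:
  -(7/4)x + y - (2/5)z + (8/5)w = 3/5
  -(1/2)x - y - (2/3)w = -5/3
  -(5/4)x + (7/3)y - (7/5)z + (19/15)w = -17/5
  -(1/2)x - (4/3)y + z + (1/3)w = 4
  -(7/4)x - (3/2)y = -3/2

Row-reduce the augmented matrix:
R1 ← R1 / (-7/4).
R2 ← R2 + 1/2·R1.
R3 ← R3 + 5/4·R1.
R4 ← R4 + 1/2·R1.
R5 ← R5 + 7/4·R1.
R2 ← R2 / (-9/7).
R1 ← R1 + 4/7·R2.
R3 ← R3 − 34/21·R2.
R4 ← R4 + 34/21·R2.
R5 ← R5 + 5/2·R2.
R3 ← R3 / (-131/135).
R1 ← R1 − 8/45·R3.
R2 ← R2 + 4/45·R3.
R4 ← R4 − 131/135·R3.
R5 ← R5 − 8/45·R3.
Swap R4 and R5.
R4 ← R4 / (137/393).
R1 ← R1 + 256/393·R4.
R2 ← R2 − 130/131·R4.
R3 ← R3 − 523/393·R4.
R5 reduces to 0 = 0, so the extra equation is consistent.
Reading off the reduced rows gives x = 0, y = 1, z = 5, w = 1.

x = 0, y = 1, z = 5, w = 1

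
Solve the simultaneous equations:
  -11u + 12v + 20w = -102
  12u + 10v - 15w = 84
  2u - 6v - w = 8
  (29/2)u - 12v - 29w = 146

Row-reduce:
R1 ← R1 / (-11).
R2 ← R2 − 12·R1.
R3 ← R3 − 2·R1.
R4 ← R4 − 29/2·R1.
R2 ← R2 / (254/11).
R1 ← R1 + 12/11·R2.
R3 ← R3 + 42/11·R2.
R4 ← R4 − 42/11·R2.
R3 ← R3 / (478/127).
R1 ← R1 + 190/127·R3.
R2 ← R2 − 75/254·R3.
R4 ← R4 + 478/127·R3.
Row 4 reduces to 0 = 1, a contradiction. The system is inconsistent.

no solution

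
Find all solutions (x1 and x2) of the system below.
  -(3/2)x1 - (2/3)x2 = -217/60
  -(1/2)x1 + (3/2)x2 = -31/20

Row-reduce the augmented matrix:
R1 ← R1 / (-3/2).
R2 ← R2 + 1/2·R1.
R2 ← R2 / (31/18).
R1 ← R1 − 4/9·R2.
Reading off the reduced rows gives x1 = 5/2, x2 = -1/5.

x1 = 5/2, x2 = -1/5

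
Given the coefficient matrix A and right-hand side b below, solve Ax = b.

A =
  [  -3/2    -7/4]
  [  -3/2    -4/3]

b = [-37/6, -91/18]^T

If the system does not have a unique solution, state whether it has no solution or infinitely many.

Row-reduce the augmented matrix:
R1 ← R1 / (-3/2).
R2 ← R2 + 3/2·R1.
R2 ← R2 / (5/12).
R1 ← R1 − 7/6·R2.
Reading off the reduced rows gives x_1 = 1, x_2 = 8/3.

x_1 = 1, x_2 = 8/3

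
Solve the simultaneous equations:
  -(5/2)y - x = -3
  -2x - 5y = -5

no solution

Row-reduce:
R1 ← R1 / (-1).
R2 ← R2 + 2·R1.
Row 2 reduces to 0 = 1, a contradiction. The system is inconsistent.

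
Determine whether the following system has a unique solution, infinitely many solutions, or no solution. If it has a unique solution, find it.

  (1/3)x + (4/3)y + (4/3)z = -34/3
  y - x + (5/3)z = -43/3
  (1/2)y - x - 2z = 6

Row-reduce the augmented matrix:
R1 ← R1 / (1/3).
R2 ← R2 + 1·R1.
R3 ← R3 + 1·R1.
R2 ← R2 / (5).
R1 ← R1 − 4·R2.
R3 ← R3 − 9/2·R2.
R3 ← R3 / (-31/10).
R1 ← R1 + 8/15·R3.
R2 ← R2 − 17/15·R3.
Reading off the reduced rows gives x = 2, y = -4, z = -5.

x = 2, y = -4, z = -5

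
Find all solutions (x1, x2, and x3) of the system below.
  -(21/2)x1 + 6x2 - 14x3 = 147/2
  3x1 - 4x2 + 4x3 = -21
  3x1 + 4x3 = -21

infinitely many solutions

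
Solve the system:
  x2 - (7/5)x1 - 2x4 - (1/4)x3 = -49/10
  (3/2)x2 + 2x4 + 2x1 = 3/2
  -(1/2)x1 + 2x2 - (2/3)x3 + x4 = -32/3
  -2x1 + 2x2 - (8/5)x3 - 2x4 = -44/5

Row-reduce the augmented matrix:
R1 ← R1 / (-7/5).
R2 ← R2 − 2·R1.
R3 ← R3 + 1/2·R1.
R4 ← R4 + 2·R1.
R2 ← R2 / (41/14).
R1 ← R1 + 5/7·R2.
R3 ← R3 − 23/14·R2.
R4 ← R4 − 4/7·R2.
R3 ← R3 / (-371/984).
R1 ← R1 − 15/164·R3.
R2 ← R2 + 5/41·R3.
R4 ← R4 + 481/410·R3.
R4 ← R4 / (-2154/371).
R1 ← R1 − 650/371·R4.
R2 ← R2 + 372/371·R4.
R3 ← R3 + 2160/371·R4.
Reading off the reduced rows gives x1 = 6, x2 = -3, x3 = -2, x4 = -3.

x1 = 6, x2 = -3, x3 = -2, x4 = -3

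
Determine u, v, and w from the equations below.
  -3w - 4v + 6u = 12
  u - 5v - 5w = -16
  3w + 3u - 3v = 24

u = 4, v = 0, w = 4

Row-reduce the augmented matrix:
R1 ← R1 / (6).
R2 ← R2 − 1·R1.
R3 ← R3 − 3·R1.
R2 ← R2 / (-13/3).
R1 ← R1 + 2/3·R2.
R3 ← R3 + 1·R2.
R3 ← R3 / (72/13).
R1 ← R1 − 5/26·R3.
R2 ← R2 − 27/26·R3.
Reading off the reduced rows gives u = 4, v = 0, w = 4.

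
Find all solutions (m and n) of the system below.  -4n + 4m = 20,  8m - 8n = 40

infinitely many solutions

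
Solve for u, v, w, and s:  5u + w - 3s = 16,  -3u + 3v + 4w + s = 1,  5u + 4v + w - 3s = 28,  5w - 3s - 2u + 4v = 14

u = 2, v = 3, w = 0, s = -2

Row-reduce the augmented matrix:
R1 ← R1 / (5).
R2 ← R2 + 3·R1.
R3 ← R3 − 5·R1.
R4 ← R4 + 2·R1.
R2 ← R2 / (3).
R3 ← R3 − 4·R2.
R4 ← R4 − 4·R2.
R3 ← R3 / (-92/15).
R1 ← R1 − 1/5·R3.
R2 ← R2 − 23/15·R3.
R4 ← R4 + 11/15·R3.
R4 ← R4 / (-75/23).
R1 ← R1 + 13/23·R4.
R3 ← R3 + 4/23·R4.
Reading off the reduced rows gives u = 2, v = 3, w = 0, s = -2.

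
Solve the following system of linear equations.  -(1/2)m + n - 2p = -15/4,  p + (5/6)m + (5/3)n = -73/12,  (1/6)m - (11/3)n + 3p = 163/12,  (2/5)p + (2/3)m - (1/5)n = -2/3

Row-reduce the augmented matrix:
R1 ← R1 / (-1/2).
R2 ← R2 − 5/6·R1.
R3 ← R3 − 1/6·R1.
R4 ← R4 − 2/3·R1.
R2 ← R2 / (10/3).
R1 ← R1 + 2·R2.
R3 ← R3 + 10/3·R2.
R4 ← R4 − 17/15·R2.
Swap R3 and R4.
R3 ← R3 / (-221/150).
R1 ← R1 − 13/5·R3.
R2 ← R2 + 7/10·R3.
R4 reduces to 0 = 0, so the extra equation is consistent.
Reading off the reduced rows gives m = -5/2, n = -3, p = 1.

m = -5/2, n = -3, p = 1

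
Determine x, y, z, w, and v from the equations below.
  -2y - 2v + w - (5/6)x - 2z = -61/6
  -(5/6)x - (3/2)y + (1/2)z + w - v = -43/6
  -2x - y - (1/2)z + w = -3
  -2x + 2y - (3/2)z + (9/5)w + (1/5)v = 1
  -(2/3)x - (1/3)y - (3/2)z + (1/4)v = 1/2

x = -1, y = 2, z = 0, w = -3, v = 2

Row-reduce the augmented matrix:
R1 ← R1 / (-5/6).
R2 ← R2 + 5/6·R1.
R3 ← R3 + 2·R1.
R4 ← R4 + 2·R1.
R5 ← R5 + 2/3·R1.
R2 ← R2 / (1/2).
R1 ← R1 − 12/5·R2.
R3 ← R3 − 19/5·R2.
R4 ← R4 − 34/5·R2.
R5 ← R5 − 19/15·R2.
R3 ← R3 / (-147/10).
R1 ← R1 + 48/5·R3.
R2 ← R2 − 5·R3.
R4 ← R4 + 307/10·R3.
R5 ← R5 + 187/30·R3.
R4 ← R4 / (244/105).
R1 ← R1 + 2/7·R4.
R2 ← R2 + 10/21·R4.
R3 ← R3 − 2/21·R4.
R5 ← R5 + 13/63·R4.
R5 ← R5 / (95/366).
R1 ← R1 + 111/122·R5.
R2 ← R2 − 59/122·R5.
R3 ← R3 − 37/122·R5.
R4 ← R4 + 289/244·R5.
Reading off the reduced rows gives x = -1, y = 2, z = 0, w = -3, v = 2.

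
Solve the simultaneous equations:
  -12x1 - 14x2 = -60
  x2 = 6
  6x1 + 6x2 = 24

x1 = -2, x2 = 6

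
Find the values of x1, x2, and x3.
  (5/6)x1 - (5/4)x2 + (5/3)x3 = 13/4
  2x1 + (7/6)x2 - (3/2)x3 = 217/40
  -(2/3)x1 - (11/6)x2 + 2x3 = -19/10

Row-reduce the augmented matrix:
R1 ← R1 / (5/6).
R2 ← R2 − 2·R1.
R3 ← R3 + 2/3·R1.
R2 ← R2 / (25/6).
R1 ← R1 + 3/2·R2.
R3 ← R3 + 17/6·R2.
R3 ← R3 / (-61/150).
R1 ← R1 − 1/50·R3.
R2 ← R2 + 33/25·R3.
Reading off the reduced rows gives x1 = 3, x2 = 12/5, x3 = 9/4.

x1 = 3, x2 = 12/5, x3 = 9/4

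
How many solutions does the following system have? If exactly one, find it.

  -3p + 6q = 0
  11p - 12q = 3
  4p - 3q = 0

no solution

Row-reduce:
R1 ← R1 / (-3).
R2 ← R2 − 11·R1.
R3 ← R3 − 4·R1.
R2 ← R2 / (10).
R1 ← R1 + 2·R2.
R3 ← R3 − 5·R2.
Row 3 reduces to 0 = -3/2, a contradiction. The system is inconsistent.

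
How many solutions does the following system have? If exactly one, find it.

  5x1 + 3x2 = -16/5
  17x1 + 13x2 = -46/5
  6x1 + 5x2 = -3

x1 = -1, x2 = 3/5

Row-reduce the augmented matrix:
R1 ← R1 / (5).
R2 ← R2 − 17·R1.
R3 ← R3 − 6·R1.
R2 ← R2 / (14/5).
R1 ← R1 − 3/5·R2.
R3 ← R3 − 7/5·R2.
R3 reduces to 0 = 0, so the extra equation is consistent.
Reading off the reduced rows gives x1 = -1, x2 = 3/5.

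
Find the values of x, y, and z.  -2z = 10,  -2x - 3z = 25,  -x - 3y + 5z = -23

x = -5, y = 1, z = -5

Row-reduce the augmented matrix:
Swap R1 and R2.
R1 ← R1 / (-2).
R3 ← R3 + 1·R1.
Swap R2 and R3.
R2 ← R2 / (-3).
R3 ← R3 / (-2).
R1 ← R1 − 3/2·R3.
R2 ← R2 + 13/6·R3.
Reading off the reduced rows gives x = -5, y = 1, z = -5.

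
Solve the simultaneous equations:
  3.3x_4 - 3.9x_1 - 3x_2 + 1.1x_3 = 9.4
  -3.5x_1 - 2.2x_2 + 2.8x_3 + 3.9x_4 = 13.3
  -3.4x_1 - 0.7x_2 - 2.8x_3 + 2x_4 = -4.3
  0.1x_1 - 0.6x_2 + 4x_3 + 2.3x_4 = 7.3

x_1 = -6, x_2 = 1, x_3 = 5, x_4 = -5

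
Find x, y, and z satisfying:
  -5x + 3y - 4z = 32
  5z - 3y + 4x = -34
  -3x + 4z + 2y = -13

x = -3, y = -1, z = -5

Row-reduce the augmented matrix:
R1 ← R1 / (-5).
R2 ← R2 − 4·R1.
R3 ← R3 + 3·R1.
R2 ← R2 / (-3/5).
R1 ← R1 + 3/5·R2.
R3 ← R3 − 1/5·R2.
R3 ← R3 / (7).
R1 ← R1 + 1·R3.
R2 ← R2 + 3·R3.
Reading off the reduced rows gives x = -3, y = -1, z = -5.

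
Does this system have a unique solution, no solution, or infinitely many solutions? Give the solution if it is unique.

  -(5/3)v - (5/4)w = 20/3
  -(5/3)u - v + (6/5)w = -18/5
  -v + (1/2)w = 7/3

u = 3, v = -3, w = -4/3

Row-reduce the augmented matrix:
Swap R1 and R2.
R1 ← R1 / (-5/3).
R2 ← R2 / (-5/3).
R1 ← R1 − 3/5·R2.
R3 ← R3 + 1·R2.
R3 ← R3 / (5/4).
R1 ← R1 + 117/100·R3.
R2 ← R2 − 3/4·R3.
Reading off the reduced rows gives u = 3, v = -3, w = -4/3.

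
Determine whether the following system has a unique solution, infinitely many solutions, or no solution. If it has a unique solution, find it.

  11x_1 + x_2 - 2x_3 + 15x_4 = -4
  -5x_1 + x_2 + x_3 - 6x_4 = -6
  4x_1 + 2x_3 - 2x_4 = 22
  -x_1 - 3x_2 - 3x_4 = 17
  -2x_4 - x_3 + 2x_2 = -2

no solution

Row-reduce:
R1 ← R1 / (11).
R2 ← R2 + 5·R1.
R3 ← R3 − 4·R1.
R4 ← R4 + 1·R1.
R2 ← R2 / (16/11).
R1 ← R1 − 1/11·R2.
R3 ← R3 + 4/11·R2.
R4 ← R4 + 32/11·R2.
R5 ← R5 − 2·R2.
R3 ← R3 / (11/4).
R1 ← R1 + 3/16·R3.
R2 ← R2 − 1/16·R3.
R5 ← R5 + 9/8·R3.
Swap R4 and R5.
R4 ← R4 / (-67/11).
R1 ← R1 − 9/11·R4.
R2 ← R2 − 8/11·R4.
R3 ← R3 + 29/11·R4.
Row 5 reduces to 0 = 1, a contradiction. The system is inconsistent.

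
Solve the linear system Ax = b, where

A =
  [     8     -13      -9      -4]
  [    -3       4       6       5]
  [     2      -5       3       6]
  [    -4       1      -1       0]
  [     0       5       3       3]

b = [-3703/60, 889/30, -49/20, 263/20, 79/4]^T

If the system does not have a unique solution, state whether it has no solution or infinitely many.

x_1 = -13/5, x_2 = 5/2, x_3 = -1/4, x_4 = 8/3

Row-reduce the augmented matrix:
R1 ← R1 / (8).
R2 ← R2 + 3·R1.
R3 ← R3 − 2·R1.
R4 ← R4 + 4·R1.
R2 ← R2 / (-7/8).
R1 ← R1 + 13/8·R2.
R3 ← R3 + 7/4·R2.
R4 ← R4 + 11/2·R2.
R5 ← R5 − 5·R2.
Swap R3 and R4.
R3 ← R3 / (-22).
R1 ← R1 + 6·R3.
R2 ← R2 + 3·R3.
R5 ← R5 − 18·R3.
Swap R4 and R5.
R4 ← R4 / (37/11).
R1 ← R1 + 5/11·R4.
R2 ← R2 + 8/11·R4.
R3 ← R3 − 12/11·R4.
R5 reduces to 0 = 0, so the extra equation is consistent.
Reading off the reduced rows gives x_1 = -13/5, x_2 = 5/2, x_3 = -1/4, x_4 = 8/3.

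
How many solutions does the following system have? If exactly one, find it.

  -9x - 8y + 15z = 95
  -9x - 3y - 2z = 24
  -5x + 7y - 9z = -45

x = -2, y = -4, z = 3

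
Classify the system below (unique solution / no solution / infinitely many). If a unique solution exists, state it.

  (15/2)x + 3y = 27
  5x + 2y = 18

infinitely many solutions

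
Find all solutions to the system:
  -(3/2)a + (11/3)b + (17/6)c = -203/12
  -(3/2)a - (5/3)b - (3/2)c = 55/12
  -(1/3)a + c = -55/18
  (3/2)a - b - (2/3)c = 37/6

Row-reduce the augmented matrix:
R1 ← R1 / (-3/2).
R2 ← R2 + 3/2·R1.
R3 ← R3 + 1/3·R1.
R4 ← R4 − 3/2·R1.
R2 ← R2 / (-16/3).
R1 ← R1 + 22/9·R2.
R3 ← R3 + 22/27·R2.
R4 ← R4 − 8/3·R2.
R3 ← R3 / (223/216).
R1 ← R1 − 7/72·R3.
R2 ← R2 − 13/16·R3.
R4 reduces to 0 = 0, so the extra equation is consistent.
Reading off the reduced rows gives a = 5/3, b = -2, c = -5/2.

a = 5/3, b = -2, c = -5/2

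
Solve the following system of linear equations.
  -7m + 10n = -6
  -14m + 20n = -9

no solution

Row-reduce:
R1 ← R1 / (-7).
R2 ← R2 + 14·R1.
Row 2 reduces to 0 = 3, a contradiction. The system is inconsistent.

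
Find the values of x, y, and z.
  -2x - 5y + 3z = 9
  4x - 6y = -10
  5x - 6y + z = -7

Row-reduce the augmented matrix:
R1 ← R1 / (-2).
R2 ← R2 − 4·R1.
R3 ← R3 − 5·R1.
R2 ← R2 / (-16).
R1 ← R1 − 5/2·R2.
R3 ← R3 + 37/2·R2.
R3 ← R3 / (25/16).
R1 ← R1 + 9/16·R3.
R2 ← R2 + 3/8·R3.
Reading off the reduced rows gives x = -1, y = 1, z = 4.

x = -1, y = 1, z = 4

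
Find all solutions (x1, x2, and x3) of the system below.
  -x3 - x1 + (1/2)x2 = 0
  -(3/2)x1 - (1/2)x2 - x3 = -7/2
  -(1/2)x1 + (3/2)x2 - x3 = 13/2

Row-reduce:
R1 ← R1 / (-1).
R2 ← R2 + 3/2·R1.
R3 ← R3 + 1/2·R1.
R2 ← R2 / (-5/4).
R1 ← R1 + 1/2·R2.
R3 ← R3 − 5/4·R2.
Row 3 reduces to 0 = 3, a contradiction. The system is inconsistent.

no solution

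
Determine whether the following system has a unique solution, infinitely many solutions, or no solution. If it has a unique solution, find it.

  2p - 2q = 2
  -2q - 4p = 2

p = 0, q = -1

Row-reduce the augmented matrix:
R1 ← R1 / (2).
R2 ← R2 + 4·R1.
R2 ← R2 / (-6).
R1 ← R1 + 1·R2.
Reading off the reduced rows gives p = 0, q = -1.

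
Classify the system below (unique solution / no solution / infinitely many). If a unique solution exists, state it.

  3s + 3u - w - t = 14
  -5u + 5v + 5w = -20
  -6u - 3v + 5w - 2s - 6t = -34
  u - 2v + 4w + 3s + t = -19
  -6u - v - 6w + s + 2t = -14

u = 4, v = 3, w = -3, s = -1, t = -2

Row-reduce the augmented matrix:
R1 ← R1 / (3).
R2 ← R2 + 5·R1.
R3 ← R3 + 6·R1.
R4 ← R4 − 1·R1.
R5 ← R5 + 6·R1.
R2 ← R2 / (5).
R3 ← R3 + 3·R2.
R4 ← R4 + 2·R2.
R5 ← R5 + 1·R2.
R3 ← R3 / (5).
R1 ← R1 + 1/3·R3.
R2 ← R2 − 2/3·R3.
R4 ← R4 − 17/3·R3.
R5 ← R5 + 22/3·R3.
R4 ← R4 / (-59/15).
R1 ← R1 − 22/15·R4.
R2 ← R2 − 1/15·R4.
R3 ← R3 − 7/5·R4.
R5 ← R5 − 274/15·R4.
R5 ← R5 / (2179/59).
R1 ← R1 − 184/59·R5.
R2 ← R2 − 62/59·R5.
R3 ← R3 − 122/59·R5.
R4 ← R4 + 163/59·R5.
Reading off the reduced rows gives u = 4, v = 3, w = -3, s = -1, t = -2.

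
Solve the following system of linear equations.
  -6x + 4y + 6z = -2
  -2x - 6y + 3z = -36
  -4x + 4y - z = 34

Row-reduce the augmented matrix:
R1 ← R1 / (-6).
R2 ← R2 + 2·R1.
R3 ← R3 + 4·R1.
R2 ← R2 / (-22/3).
R1 ← R1 + 2/3·R2.
R3 ← R3 − 4/3·R2.
R3 ← R3 / (-53/11).
R1 ← R1 + 12/11·R3.
R2 ← R2 + 3/22·R3.
Reading off the reduced rows gives x = -3, y = 4, z = -6.

x = -3, y = 4, z = -6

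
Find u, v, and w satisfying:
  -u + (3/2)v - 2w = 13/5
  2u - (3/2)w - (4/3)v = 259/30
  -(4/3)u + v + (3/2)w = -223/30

Row-reduce the augmented matrix:
R1 ← R1 / (-1).
R2 ← R2 − 2·R1.
R3 ← R3 + 4/3·R1.
R2 ← R2 / (5/3).
R1 ← R1 + 3/2·R2.
R3 ← R3 + 1·R2.
R3 ← R3 / (13/15).
R1 ← R1 + 59/20·R3.
R2 ← R2 + 33/10·R3.
Reading off the reduced rows gives u = 1, v = -8/5, w = -3.

u = 1, v = -8/5, w = -3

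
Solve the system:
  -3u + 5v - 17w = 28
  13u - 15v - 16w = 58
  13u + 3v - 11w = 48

u = 2, v = 0, w = -2

Row-reduce the augmented matrix:
R1 ← R1 / (-3).
R2 ← R2 − 13·R1.
R3 ← R3 − 13·R1.
R2 ← R2 / (20/3).
R1 ← R1 + 5/3·R2.
R3 ← R3 − 74/3·R2.
R3 ← R3 / (2471/10).
R1 ← R1 + 67/4·R3.
R2 ← R2 + 269/20·R3.
Reading off the reduced rows gives u = 2, v = 0, w = -2.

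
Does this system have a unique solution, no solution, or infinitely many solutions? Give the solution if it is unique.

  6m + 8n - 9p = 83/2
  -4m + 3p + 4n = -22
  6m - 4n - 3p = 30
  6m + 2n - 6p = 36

no solution

Row-reduce:
R1 ← R1 / (6).
R2 ← R2 + 4·R1.
R3 ← R3 − 6·R1.
R4 ← R4 − 6·R1.
R2 ← R2 / (28/3).
R1 ← R1 − 4/3·R2.
R3 ← R3 + 12·R2.
R4 ← R4 + 6·R2.
R3 ← R3 / (15/7).
R1 ← R1 + 15/14·R3.
R2 ← R2 + 9/28·R3.
R4 ← R4 − 15/14·R3.
Row 4 reduces to 0 = 1/4, a contradiction. The system is inconsistent.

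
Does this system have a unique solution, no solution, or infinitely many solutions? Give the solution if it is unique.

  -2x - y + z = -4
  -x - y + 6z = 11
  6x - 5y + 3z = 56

x = 5, y = -4, z = 2

Row-reduce the augmented matrix:
R1 ← R1 / (-2).
R2 ← R2 + 1·R1.
R3 ← R3 − 6·R1.
R2 ← R2 / (-1/2).
R1 ← R1 − 1/2·R2.
R3 ← R3 + 8·R2.
R3 ← R3 / (-82).
R1 ← R1 − 5·R3.
R2 ← R2 + 11·R3.
Reading off the reduced rows gives x = 5, y = -4, z = 2.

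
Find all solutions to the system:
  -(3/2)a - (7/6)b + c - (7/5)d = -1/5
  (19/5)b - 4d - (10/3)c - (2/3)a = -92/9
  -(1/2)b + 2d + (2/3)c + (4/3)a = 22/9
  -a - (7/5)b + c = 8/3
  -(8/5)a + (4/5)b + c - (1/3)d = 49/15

Row-reduce the augmented matrix:
R1 ← R1 / (-3/2).
R2 ← R2 + 2/3·R1.
R3 ← R3 − 4/3·R1.
R4 ← R4 + 1·R1.
R5 ← R5 + 8/5·R1.
R2 ← R2 / (583/135).
R1 ← R1 − 7/9·R2.
R3 ← R3 + 83/54·R2.
R4 ← R4 + 28/45·R2.
R5 ← R5 − 92/45·R2.
R3 ← R3 / (123/583).
R1 ← R1 − 8/583·R3.
R2 ← R2 + 510/583·R3.
R4 ← R4 + 123/583·R3.
R5 ← R5 − 5019/2915·R3.
Swap R4 and R5.
R4 ← R4 / (19693/3075).
R1 ← R1 − 322/205·R4.
R2 ← R2 + 108/41·R4.
R3 ← R3 + 434/205·R4.
R5 reduces to 0 = 0, so the extra equation is consistent.
Reading off the reduced rows gives a = -8/3, b = 0, c = 0, d = 3.

a = -8/3, b = 0, c = 0, d = 3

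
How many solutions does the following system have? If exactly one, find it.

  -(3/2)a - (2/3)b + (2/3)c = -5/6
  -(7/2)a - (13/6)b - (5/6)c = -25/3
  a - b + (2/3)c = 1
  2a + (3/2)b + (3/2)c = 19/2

Row-reduce:
R1 ← R1 / (-3/2).
R2 ← R2 + 7/2·R1.
R3 ← R3 − 1·R1.
R4 ← R4 − 2·R1.
R2 ← R2 / (-11/18).
R1 ← R1 − 4/9·R2.
R3 ← R3 + 13/9·R2.
R4 ← R4 − 11/18·R2.
R3 ← R3 / (223/33).
R1 ← R1 + 24/11·R3.
R2 ← R2 − 43/11·R3.
Row 4 reduces to 0 = 2, a contradiction. The system is inconsistent.

no solution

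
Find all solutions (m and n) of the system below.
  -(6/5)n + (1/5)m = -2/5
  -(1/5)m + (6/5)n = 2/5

infinitely many solutions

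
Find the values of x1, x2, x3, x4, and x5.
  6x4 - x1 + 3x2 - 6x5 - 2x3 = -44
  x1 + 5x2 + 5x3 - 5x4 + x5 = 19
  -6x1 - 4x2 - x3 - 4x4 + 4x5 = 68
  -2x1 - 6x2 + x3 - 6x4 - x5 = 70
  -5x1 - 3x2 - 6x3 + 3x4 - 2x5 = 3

Row-reduce the augmented matrix:
R1 ← R1 / (-1).
R2 ← R2 − 1·R1.
R3 ← R3 + 6·R1.
R4 ← R4 + 2·R1.
R5 ← R5 + 5·R1.
R2 ← R2 / (8).
R1 ← R1 + 3·R2.
R3 ← R3 + 22·R2.
R4 ← R4 + 12·R2.
R5 ← R5 + 18·R2.
R3 ← R3 / (77/4).
R1 ← R1 − 25/8·R3.
R2 ← R2 − 3/8·R3.
R4 ← R4 − 19/2·R3.
R5 ← R5 − 43/4·R3.
R4 ← R4 / (145/77).
R1 ← R1 − 65/154·R4.
R2 ← R2 − 131/154·R4.
R3 ← R3 + 149/77·R4.
R5 ← R5 + 304/77·R4.
R5 ← R5 / (-2571/145).
R1 ← R1 − 115/58·R5.
R2 ← R2 − 909/290·R5.
R3 ← R3 + 1211/145·R5.
R4 ← R4 + 728/145·R5.
Reading off the reduced rows gives x1 = -6, x2 = -4, x3 = 4, x4 = -5, x5 = 0.

x1 = -6, x2 = -4, x3 = 4, x4 = -5, x5 = 0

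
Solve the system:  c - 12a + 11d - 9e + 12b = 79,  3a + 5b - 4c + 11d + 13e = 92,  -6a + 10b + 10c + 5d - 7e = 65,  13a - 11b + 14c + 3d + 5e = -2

Row-reduce:
R1 ← R1 / (-12).
R2 ← R2 − 3·R1.
R3 ← R3 + 6·R1.
R4 ← R4 − 13·R1.
R2 ← R2 / (8).
R1 ← R1 + 1·R2.
R3 ← R3 − 4·R2.
R4 ← R4 − 2·R2.
R3 ← R3 / (91/8).
R1 ← R1 + 53/96·R3.
R2 ← R2 + 15/32·R3.
R4 ← R4 − 769/48·R3.
R4 ← R4 / (11939/546).
R1 ← R1 − 485/1092·R4.
R2 ← R2 − 515/364·R4.
R3 ← R3 + 59/91·R4.
Rank is 4 with 5 unknowns, leaving e free.

infinitely many solutions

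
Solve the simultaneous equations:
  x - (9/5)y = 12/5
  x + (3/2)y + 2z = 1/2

Row-reduce:
R2 ← R2 − 1·R1.
R2 ← R2 / (33/10).
R1 ← R1 + 9/5·R2.
Rank is 2 with 3 unknowns, leaving z free.

infinitely many solutions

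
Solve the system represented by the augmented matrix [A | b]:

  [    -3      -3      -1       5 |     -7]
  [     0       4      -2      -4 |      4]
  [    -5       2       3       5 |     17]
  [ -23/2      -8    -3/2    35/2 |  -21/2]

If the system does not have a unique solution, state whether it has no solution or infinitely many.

no solution

Row-reduce:
R1 ← R1 / (-3).
R3 ← R3 + 5·R1.
R4 ← R4 + 23/2·R1.
R2 ← R2 / (4).
R1 ← R1 − 1·R2.
R3 ← R3 − 7·R2.
R4 ← R4 − 7/2·R2.
R3 ← R3 / (49/6).
R1 ← R1 − 5/6·R3.
R2 ← R2 + 1/2·R3.
R4 ← R4 − 49/12·R3.
Row 4 reduces to 0 = 2, a contradiction. The system is inconsistent.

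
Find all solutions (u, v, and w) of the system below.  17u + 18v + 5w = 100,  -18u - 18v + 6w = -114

infinitely many solutions

Row-reduce:
R1 ← R1 / (17).
R2 ← R2 + 18·R1.
R2 ← R2 / (18/17).
R1 ← R1 − 18/17·R2.
Rank is 2 with 3 unknowns, leaving w free.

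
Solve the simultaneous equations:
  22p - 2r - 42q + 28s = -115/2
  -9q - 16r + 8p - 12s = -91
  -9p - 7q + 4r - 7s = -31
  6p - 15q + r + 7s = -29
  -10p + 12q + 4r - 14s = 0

no solution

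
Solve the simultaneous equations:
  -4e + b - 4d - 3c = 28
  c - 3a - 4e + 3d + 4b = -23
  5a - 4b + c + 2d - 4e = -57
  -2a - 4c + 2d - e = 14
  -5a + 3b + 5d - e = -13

Row-reduce the augmented matrix:
Swap R1 and R2.
R1 ← R1 / (-3).
R3 ← R3 − 5·R1.
R4 ← R4 + 2·R1.
R5 ← R5 + 5·R1.
R1 ← R1 + 4/3·R2.
R3 ← R3 − 8/3·R2.
R4 ← R4 + 8/3·R2.
R5 ← R5 + 11/3·R2.
R3 ← R3 / (32/3).
R1 ← R1 + 13/3·R3.
R2 ← R2 + 3·R3.
R4 ← R4 + 38/3·R3.
R5 ← R5 + 38/3·R3.
R4 ← R4 / (165/16).
R1 ← R1 − 27/32·R4.
R2 ← R2 − 31/32·R4.
R3 ← R3 − 53/32·R4.
R5 ← R5 − 101/16·R4.
R5 ← R5 / (-192/55).
R1 ← R1 + 359/110·R5.
R2 ← R2 + 347/110·R5.
R3 ← R3 − 159/110·R5.
R4 ← R4 + 48/55·R5.
Reading off the reduced rows gives a = -3, b = 2, c = -6, d = -6, e = 4.

a = -3, b = 2, c = -6, d = -6, e = 4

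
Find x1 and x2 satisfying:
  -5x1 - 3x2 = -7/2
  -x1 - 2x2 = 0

Row-reduce the augmented matrix:
R1 ← R1 / (-5).
R2 ← R2 + 1·R1.
R2 ← R2 / (-7/5).
R1 ← R1 − 3/5·R2.
Reading off the reduced rows gives x1 = 1, x2 = -1/2.

x1 = 1, x2 = -1/2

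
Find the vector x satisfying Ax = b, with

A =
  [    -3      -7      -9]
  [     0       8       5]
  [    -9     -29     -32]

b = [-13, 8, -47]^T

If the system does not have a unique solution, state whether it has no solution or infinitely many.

infinitely many solutions

Row-reduce:
R1 ← R1 / (-3).
R3 ← R3 + 9·R1.
R2 ← R2 / (8).
R1 ← R1 − 7/3·R2.
R3 ← R3 + 8·R2.
Rank is 2 with 3 unknowns, leaving x_3 free.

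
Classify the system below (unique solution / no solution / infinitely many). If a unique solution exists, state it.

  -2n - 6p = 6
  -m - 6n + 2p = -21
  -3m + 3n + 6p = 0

Row-reduce the augmented matrix:
Swap R1 and R2.
R1 ← R1 / (-1).
R3 ← R3 + 3·R1.
R2 ← R2 / (-2).
R1 ← R1 − 6·R2.
R3 ← R3 − 21·R2.
R3 ← R3 / (-63).
R1 ← R1 + 20·R3.
R2 ← R2 − 3·R3.
Reading off the reduced rows gives m = -1, n = 3, p = -2.

m = -1, n = 3, p = -2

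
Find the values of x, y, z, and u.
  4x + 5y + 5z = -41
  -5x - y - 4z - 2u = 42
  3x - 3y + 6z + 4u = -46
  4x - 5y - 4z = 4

x = -4, y = 0, z = -5, u = -1

Row-reduce the augmented matrix:
R1 ← R1 / (4).
R2 ← R2 + 5·R1.
R3 ← R3 − 3·R1.
R4 ← R4 − 4·R1.
R2 ← R2 / (21/4).
R1 ← R1 − 5/4·R2.
R3 ← R3 + 27/4·R2.
R4 ← R4 + 10·R2.
R3 ← R3 / (36/7).
R1 ← R1 − 5/7·R3.
R2 ← R2 − 3/7·R3.
R4 ← R4 + 33/7·R3.
R4 ← R4 / (-5/2).
R1 ← R1 − 5/18·R4.
R2 ← R2 + 1/2·R4.
R3 ← R3 − 5/18·R4.
Reading off the reduced rows gives x = -4, y = 0, z = -5, u = -1.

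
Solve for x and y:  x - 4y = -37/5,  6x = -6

x = -1, y = 8/5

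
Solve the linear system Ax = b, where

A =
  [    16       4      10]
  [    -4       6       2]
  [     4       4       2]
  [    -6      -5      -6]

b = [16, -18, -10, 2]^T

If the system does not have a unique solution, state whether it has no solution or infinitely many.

no solution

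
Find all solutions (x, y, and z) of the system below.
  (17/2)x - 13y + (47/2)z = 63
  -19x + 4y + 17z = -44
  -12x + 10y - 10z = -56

no solution

Row-reduce:
R1 ← R1 / (17/2).
R2 ← R2 + 19·R1.
R3 ← R3 + 12·R1.
R2 ← R2 / (-426/17).
R1 ← R1 + 26/17·R2.
R3 ← R3 + 142/17·R2.
Row 3 reduces to 0 = 2/3, a contradiction. The system is inconsistent.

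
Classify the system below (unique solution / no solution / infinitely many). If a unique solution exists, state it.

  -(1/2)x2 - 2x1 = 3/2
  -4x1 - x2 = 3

Row-reduce:
R1 ← R1 / (-2).
R2 ← R2 + 4·R1.
Rank is 1 with 2 unknowns, leaving x2 free.

infinitely many solutions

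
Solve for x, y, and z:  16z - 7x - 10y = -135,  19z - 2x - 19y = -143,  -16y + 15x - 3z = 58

x = 5, y = 2, z = -5

Row-reduce the augmented matrix:
R1 ← R1 / (-7).
R2 ← R2 + 2·R1.
R3 ← R3 − 15·R1.
R2 ← R2 / (-113/7).
R1 ← R1 − 10/7·R2.
R3 ← R3 + 262/7·R2.
R3 ← R3 / (-245/113).
R1 ← R1 + 114/113·R3.
R2 ← R2 + 101/113·R3.
Reading off the reduced rows gives x = 5, y = 2, z = -5.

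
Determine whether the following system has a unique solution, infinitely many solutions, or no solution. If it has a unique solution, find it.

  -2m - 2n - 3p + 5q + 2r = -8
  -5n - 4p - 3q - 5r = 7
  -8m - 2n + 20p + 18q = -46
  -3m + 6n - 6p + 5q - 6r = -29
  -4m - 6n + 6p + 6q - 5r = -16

Row-reduce:
R1 ← R1 / (-2).
R3 ← R3 + 8·R1.
R4 ← R4 + 3·R1.
R5 ← R5 + 4·R1.
R2 ← R2 / (-5).
R1 ← R1 − 1·R2.
R3 ← R3 − 6·R2.
R4 ← R4 − 9·R2.
R5 ← R5 + 2·R2.
R3 ← R3 / (136/5).
R1 ← R1 − 7/10·R3.
R2 ← R2 − 4/5·R3.
R4 ← R4 + 87/10·R3.
R5 ← R5 − 68/5·R3.
R4 ← R4 / (-659/68).
R1 ← R1 + 201/68·R4.
R2 ← R2 − 13/17·R4.
R3 ← R3 + 7/34·R4.
Rank is 4 with 5 unknowns, leaving r free.

infinitely many solutions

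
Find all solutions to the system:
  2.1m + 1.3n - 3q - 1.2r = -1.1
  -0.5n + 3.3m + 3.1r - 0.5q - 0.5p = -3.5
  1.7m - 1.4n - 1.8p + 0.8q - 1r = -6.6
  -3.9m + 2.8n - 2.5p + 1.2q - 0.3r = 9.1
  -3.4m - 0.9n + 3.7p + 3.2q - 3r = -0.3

m = -2, n = 1, p = 0, q = -1, r = 1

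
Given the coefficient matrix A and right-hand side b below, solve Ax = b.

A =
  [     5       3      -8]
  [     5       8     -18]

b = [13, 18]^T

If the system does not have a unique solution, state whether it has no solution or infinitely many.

Row-reduce:
R1 ← R1 / (5).
R2 ← R2 − 5·R1.
R2 ← R2 / (5).
R1 ← R1 − 3/5·R2.
Rank is 2 with 3 unknowns, leaving x_3 free.

infinitely many solutions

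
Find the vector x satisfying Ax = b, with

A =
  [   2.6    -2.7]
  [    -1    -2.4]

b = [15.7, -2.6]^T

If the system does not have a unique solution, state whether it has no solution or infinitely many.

From equation 2: x_1 = 13/5 − 12/5·x_2.
Substitute into equation 1 and solve: x_2 = -1.
Then x_1 = 5.

x_1 = 5, x_2 = -1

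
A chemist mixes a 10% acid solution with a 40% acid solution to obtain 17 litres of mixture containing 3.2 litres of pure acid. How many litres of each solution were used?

Let a = litres of solution A, b = litres of solution B.
  b + a = 17
  (1/10)a + (2/5)b = 16/5
Row-reduce the augmented matrix:
R2 ← R2 − 1/10·R1.
R2 ← R2 / (3/10).
R1 ← R1 − 1·R2.
Reading off the reduced rows gives a = 12, b = 5.

litres of solution A: 12, litres of solution B: 5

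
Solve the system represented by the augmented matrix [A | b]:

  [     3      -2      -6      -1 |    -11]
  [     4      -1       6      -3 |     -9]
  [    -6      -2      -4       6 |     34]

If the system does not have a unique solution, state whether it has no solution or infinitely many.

infinitely many solutions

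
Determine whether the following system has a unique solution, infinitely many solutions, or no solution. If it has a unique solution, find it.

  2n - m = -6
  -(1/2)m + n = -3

Row-reduce:
R1 ← R1 / (-1).
R2 ← R2 + 1/2·R1.
Rank is 1 with 2 unknowns, leaving n free.

infinitely many solutions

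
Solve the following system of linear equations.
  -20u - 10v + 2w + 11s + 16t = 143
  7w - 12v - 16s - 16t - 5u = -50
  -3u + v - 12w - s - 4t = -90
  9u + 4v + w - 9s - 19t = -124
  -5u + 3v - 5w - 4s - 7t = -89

Row-reduce the augmented matrix:
R1 ← R1 / (-20).
R2 ← R2 + 5·R1.
R3 ← R3 + 3·R1.
R4 ← R4 − 9·R1.
R5 ← R5 + 5·R1.
R2 ← R2 / (-19/2).
R1 ← R1 − 1/2·R2.
R3 ← R3 − 5/2·R2.
R4 ← R4 + 1/2·R2.
R5 ← R5 − 11/2·R2.
R3 ← R3 / (-1006/95).
R1 ← R1 − 23/95·R3.
R2 ← R2 + 13/19·R3.
R4 ← R4 − 148/95·R3.
R5 ← R5 + 33/19·R3.
R4 ← R4 / (-2102/503).
R1 ← R1 + 3441/2012·R4.
R2 ← R2 − 4957/2012·R4.
R3 ← R3 − 1441/2012·R4.
R5 ← R5 + 32919/2012·R4.
R5 ← R5 / (236517/8408).
R1 ← R1 − 25067/8408·R5.
R2 ← R2 + 37743/8408·R5.
R3 ← R3 + 8699/8408·R5.
R4 ← R4 − 6269/2102·R5.
Reading off the reduced rows gives u = 1, v = -4, w = 5, s = 3, t = 5.

u = 1, v = -4, w = 5, s = 3, t = 5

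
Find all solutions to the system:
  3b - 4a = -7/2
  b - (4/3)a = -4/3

no solution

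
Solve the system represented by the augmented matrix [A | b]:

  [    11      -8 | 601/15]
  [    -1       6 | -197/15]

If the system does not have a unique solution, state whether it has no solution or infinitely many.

x_1 = 7/3, x_2 = -9/5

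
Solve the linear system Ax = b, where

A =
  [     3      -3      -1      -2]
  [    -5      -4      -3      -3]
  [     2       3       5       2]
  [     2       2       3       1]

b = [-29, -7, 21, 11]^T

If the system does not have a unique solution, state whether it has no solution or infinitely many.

Row-reduce the augmented matrix:
R1 ← R1 / (3).
R2 ← R2 + 5·R1.
R3 ← R3 − 2·R1.
R4 ← R4 − 2·R1.
R2 ← R2 / (-9).
R1 ← R1 + 1·R2.
R3 ← R3 − 5·R2.
R4 ← R4 − 4·R2.
R3 ← R3 / (83/27).
R1 ← R1 − 5/27·R3.
R2 ← R2 − 14/27·R3.
R4 ← R4 − 43/27·R3.
R4 ← R4 / (-32/83).
R1 ← R1 − 4/83·R4.
R2 ← R2 − 61/83·R4.
R3 ← R3 + 5/83·R4.
Reading off the reduced rows gives x_1 = -4, x_2 = 6, x_3 = 3, x_4 = -2.

x_1 = -4, x_2 = 6, x_3 = 3, x_4 = -2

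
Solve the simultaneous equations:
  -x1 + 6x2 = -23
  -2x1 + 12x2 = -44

no solution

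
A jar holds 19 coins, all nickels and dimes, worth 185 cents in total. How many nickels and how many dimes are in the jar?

Let n = nickels, d = dimes.
  n + d = 19
  5n + 10d = 185
Row-reduce the augmented matrix:
R2 ← R2 − 5·R1.
R2 ← R2 / (5).
R1 ← R1 − 1·R2.
Reading off the reduced rows gives n = 1, d = 18.

nickels: 1, dimes: 18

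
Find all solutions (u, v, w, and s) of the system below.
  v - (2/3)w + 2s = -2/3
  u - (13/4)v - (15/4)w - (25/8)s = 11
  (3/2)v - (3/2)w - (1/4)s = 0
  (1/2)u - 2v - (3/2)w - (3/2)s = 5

no solution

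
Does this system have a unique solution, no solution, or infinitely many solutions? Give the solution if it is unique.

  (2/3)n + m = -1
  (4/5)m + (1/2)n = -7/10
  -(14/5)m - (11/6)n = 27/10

m = 1, n = -3

Row-reduce the augmented matrix:
R2 ← R2 − 4/5·R1.
R3 ← R3 + 14/5·R1.
R2 ← R2 / (-1/30).
R1 ← R1 − 2/3·R2.
R3 ← R3 − 1/30·R2.
R3 reduces to 0 = 0, so the extra equation is consistent.
Reading off the reduced rows gives m = 1, n = -3.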